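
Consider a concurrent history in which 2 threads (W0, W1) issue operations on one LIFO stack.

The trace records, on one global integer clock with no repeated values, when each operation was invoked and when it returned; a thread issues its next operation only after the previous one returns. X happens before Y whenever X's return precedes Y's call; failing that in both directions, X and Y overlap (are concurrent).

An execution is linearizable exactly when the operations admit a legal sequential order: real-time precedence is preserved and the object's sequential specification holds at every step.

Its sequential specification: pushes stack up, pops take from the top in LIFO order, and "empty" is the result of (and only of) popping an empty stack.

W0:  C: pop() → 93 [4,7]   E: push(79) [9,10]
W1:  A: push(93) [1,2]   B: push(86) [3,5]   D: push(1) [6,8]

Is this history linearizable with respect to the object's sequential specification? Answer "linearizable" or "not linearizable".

a witness: A, C, B, D, E
after step 1 (A push(93)): stack <93>
after step 2 (C pop() → 93): stack <>
after step 3 (B push(86)): stack <86>
after step 4 (D push(1)): stack <86,1>
after step 5 (E push(79)): stack <86,1,79>

linearizable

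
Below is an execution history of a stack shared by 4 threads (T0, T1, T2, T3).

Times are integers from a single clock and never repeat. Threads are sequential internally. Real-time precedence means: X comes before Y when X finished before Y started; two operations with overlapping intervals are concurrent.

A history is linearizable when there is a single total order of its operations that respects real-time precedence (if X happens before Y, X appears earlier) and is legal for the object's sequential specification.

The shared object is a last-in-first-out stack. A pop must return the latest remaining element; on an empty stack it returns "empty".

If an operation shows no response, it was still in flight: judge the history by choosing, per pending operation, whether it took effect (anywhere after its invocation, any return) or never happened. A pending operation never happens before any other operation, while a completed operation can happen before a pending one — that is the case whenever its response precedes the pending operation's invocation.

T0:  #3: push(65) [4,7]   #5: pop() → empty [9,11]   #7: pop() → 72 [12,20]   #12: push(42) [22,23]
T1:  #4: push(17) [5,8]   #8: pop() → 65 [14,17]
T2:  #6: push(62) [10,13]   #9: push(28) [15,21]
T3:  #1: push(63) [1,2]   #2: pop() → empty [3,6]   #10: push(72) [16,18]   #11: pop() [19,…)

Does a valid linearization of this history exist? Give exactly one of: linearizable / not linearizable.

through event 5 a valid linearization exists; event 6 (#2 responding at time 6) ends that
a single order respects real time; the 2 completed stack operations fail replay along it
no escape via the 2 pending operations (#3, #4): every completion choice fails
for example #1, #2 (pending dropped) fails at step 2: #2 pop() → empty is not legal there

not linearizable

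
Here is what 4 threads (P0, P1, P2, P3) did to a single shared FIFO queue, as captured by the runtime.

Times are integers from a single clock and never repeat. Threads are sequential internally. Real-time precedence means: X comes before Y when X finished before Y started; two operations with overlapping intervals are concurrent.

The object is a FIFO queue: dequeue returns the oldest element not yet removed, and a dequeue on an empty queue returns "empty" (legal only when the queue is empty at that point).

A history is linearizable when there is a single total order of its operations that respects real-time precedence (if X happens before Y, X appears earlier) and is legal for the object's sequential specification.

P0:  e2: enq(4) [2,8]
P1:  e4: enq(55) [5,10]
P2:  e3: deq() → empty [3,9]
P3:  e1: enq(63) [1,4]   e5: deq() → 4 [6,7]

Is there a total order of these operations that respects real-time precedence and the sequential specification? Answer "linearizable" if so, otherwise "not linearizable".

one valid linearization: e3, e2, e1, e4, e5
1. e3 deq() → empty, leaving queue <>
2. e2 enq(4), leaving queue <4>
3. e1 enq(63), leaving queue <4,63>
4. e4 enq(55), leaving queue <4,63,55>
5. e5 deq() → 4, leaving queue <63,55>

linearizable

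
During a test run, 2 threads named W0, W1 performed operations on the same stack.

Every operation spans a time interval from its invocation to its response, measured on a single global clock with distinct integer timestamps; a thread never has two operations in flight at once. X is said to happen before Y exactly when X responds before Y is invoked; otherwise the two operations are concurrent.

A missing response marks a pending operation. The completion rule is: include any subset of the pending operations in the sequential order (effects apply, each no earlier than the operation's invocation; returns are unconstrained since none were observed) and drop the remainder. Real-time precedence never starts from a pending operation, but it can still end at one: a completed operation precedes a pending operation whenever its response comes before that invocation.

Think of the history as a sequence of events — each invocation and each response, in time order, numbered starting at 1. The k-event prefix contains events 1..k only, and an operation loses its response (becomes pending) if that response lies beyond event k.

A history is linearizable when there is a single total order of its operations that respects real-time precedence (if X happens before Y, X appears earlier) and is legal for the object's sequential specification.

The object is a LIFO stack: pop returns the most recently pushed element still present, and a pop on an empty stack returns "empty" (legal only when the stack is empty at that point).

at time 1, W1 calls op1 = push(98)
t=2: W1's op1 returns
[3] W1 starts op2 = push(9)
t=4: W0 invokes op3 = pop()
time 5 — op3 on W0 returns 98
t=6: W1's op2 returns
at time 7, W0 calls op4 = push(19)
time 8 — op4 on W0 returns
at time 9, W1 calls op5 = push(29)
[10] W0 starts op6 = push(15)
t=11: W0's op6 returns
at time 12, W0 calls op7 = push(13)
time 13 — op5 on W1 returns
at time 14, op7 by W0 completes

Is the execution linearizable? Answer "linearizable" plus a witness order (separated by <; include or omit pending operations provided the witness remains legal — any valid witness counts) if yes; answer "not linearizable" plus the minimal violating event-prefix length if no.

linearizable — witness: op1 < op3 < op2 < op4 < op5 < op6 < op7

1. op1 push(98), leaving stack <98>
2. op3 pop() → 98, leaving stack <>
3. op2 push(9), leaving stack <9>
4. op4 push(19), leaving stack <9,19>
5. op5 push(29), leaving stack <9,19,29>
6. op6 push(15), leaving stack <9,19,29,15>
7. op7 push(13), leaving stack <9,19,29,15,13>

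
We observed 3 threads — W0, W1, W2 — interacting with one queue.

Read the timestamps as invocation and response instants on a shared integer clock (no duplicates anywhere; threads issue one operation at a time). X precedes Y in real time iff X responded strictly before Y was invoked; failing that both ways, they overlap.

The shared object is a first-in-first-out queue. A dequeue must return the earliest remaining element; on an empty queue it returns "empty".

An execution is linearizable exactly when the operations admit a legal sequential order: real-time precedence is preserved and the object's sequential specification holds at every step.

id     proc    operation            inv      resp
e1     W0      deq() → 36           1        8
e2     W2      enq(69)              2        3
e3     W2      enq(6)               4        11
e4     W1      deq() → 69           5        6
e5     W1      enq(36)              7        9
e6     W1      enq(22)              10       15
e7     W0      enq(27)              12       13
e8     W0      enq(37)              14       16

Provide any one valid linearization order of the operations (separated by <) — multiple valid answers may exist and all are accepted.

step 1: e2 enq(69) — queue <69>
step 2: e4 deq() → 69 — queue <>
step 3: e5 enq(36) — queue <36>
step 4: e1 deq() → 36 — queue <>
step 5: e3 enq(6) — queue <6>
step 6: e6 enq(22) — queue <6,22>
step 7: e7 enq(27) — queue <6,22,27>
step 8: e8 enq(37) — queue <6,22,27,37>

e2 < e4 < e5 < e1 < e3 < e6 < e7 < e8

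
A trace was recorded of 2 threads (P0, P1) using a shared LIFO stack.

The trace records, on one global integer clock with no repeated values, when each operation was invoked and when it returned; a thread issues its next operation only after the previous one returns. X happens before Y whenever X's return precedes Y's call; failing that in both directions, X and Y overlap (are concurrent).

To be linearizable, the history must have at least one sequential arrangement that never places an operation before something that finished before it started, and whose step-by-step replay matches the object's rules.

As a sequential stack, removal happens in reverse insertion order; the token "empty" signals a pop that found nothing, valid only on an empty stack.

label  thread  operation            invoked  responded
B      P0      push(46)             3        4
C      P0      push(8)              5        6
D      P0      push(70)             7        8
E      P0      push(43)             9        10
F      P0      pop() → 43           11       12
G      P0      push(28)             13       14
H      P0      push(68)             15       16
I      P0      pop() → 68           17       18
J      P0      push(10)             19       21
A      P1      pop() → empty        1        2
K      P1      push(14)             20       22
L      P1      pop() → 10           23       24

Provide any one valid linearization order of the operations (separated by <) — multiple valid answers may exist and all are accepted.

after step 1 (A pop() → empty): stack <>
after step 2 (B push(46)): stack <46>
after step 3 (C push(8)): stack <46,8>
after step 4 (D push(70)): stack <46,8,70>
after step 5 (E push(43)): stack <46,8,70,43>
after step 6 (F pop() → 43): stack <46,8,70>
after step 7 (G push(28)): stack <46,8,70,28>
after step 8 (H push(68)): stack <46,8,70,28,68>
after step 9 (I pop() → 68): stack <46,8,70,28>
after step 10 (K push(14)): stack <46,8,70,28,14>
after step 11 (J push(10)): stack <46,8,70,28,14,10>
after step 12 (L pop() → 10): stack <46,8,70,28,14>

A < B < C < D < E < F < G < H < I < K < J < L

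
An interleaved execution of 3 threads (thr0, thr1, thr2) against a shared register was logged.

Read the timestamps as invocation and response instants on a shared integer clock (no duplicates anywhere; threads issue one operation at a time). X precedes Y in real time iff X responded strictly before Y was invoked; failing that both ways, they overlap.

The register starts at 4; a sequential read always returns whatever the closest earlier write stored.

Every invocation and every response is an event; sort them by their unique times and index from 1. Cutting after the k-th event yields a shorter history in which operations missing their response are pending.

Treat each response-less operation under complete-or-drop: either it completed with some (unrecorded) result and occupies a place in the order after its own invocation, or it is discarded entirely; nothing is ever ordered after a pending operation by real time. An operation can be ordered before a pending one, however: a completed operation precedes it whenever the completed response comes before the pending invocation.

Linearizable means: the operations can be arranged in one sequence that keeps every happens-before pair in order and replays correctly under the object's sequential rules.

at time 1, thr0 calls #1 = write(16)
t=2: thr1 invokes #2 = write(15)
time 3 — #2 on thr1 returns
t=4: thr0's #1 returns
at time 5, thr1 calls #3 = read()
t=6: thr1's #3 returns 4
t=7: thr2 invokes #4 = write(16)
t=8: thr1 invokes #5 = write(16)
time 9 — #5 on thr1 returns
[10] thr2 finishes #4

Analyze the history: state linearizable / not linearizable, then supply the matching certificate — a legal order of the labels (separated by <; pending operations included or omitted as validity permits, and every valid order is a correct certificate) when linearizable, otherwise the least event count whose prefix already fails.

the violation lands at event 6, #3's response at time 6: events 1..5 linearize, events 1..6 do not
checked exhaustively: 2 real-time-consistent orders of 3 completed operations, zero legal register replays
take #1, #2, #3: step 3 already fails, because #3 read() → 4 cannot occur there
take #2, #1, #3: step 3 already fails, because #3 read() → 4 cannot occur there

not linearizable — minimal violating prefix: 6 events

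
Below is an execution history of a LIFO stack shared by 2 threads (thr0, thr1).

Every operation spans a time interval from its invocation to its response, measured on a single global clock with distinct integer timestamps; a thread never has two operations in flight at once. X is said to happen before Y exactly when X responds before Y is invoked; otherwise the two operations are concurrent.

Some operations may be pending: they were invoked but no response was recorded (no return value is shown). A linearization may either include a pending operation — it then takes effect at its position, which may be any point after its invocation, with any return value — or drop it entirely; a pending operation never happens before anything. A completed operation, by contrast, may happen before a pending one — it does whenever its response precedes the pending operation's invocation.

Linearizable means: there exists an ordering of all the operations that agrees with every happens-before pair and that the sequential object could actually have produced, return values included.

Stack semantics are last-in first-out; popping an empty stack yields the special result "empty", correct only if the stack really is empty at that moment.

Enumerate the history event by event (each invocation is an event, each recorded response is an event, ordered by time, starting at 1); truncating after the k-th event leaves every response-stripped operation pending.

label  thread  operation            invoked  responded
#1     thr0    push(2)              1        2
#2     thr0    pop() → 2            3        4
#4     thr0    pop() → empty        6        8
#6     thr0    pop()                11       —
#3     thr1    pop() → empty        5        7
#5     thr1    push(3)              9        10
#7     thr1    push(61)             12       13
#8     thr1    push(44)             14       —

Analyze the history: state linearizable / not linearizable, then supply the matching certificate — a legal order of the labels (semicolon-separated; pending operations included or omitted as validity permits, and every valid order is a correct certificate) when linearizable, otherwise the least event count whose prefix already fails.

after step 1 (#1 push(2)): stack <2>
after step 2 (#2 pop() → 2): stack <>
after step 3 (#3 pop() → empty): stack <>
after step 4 (#4 pop() → empty): stack <>
after step 5 (#5 push(3)): stack <3>
after step 6 (#6 pop() (pending, included)): stack <>
after step 7 (#7 push(61)): stack <61>

linearizable — witness: #1; #2; #3; #4; #5; #6; #7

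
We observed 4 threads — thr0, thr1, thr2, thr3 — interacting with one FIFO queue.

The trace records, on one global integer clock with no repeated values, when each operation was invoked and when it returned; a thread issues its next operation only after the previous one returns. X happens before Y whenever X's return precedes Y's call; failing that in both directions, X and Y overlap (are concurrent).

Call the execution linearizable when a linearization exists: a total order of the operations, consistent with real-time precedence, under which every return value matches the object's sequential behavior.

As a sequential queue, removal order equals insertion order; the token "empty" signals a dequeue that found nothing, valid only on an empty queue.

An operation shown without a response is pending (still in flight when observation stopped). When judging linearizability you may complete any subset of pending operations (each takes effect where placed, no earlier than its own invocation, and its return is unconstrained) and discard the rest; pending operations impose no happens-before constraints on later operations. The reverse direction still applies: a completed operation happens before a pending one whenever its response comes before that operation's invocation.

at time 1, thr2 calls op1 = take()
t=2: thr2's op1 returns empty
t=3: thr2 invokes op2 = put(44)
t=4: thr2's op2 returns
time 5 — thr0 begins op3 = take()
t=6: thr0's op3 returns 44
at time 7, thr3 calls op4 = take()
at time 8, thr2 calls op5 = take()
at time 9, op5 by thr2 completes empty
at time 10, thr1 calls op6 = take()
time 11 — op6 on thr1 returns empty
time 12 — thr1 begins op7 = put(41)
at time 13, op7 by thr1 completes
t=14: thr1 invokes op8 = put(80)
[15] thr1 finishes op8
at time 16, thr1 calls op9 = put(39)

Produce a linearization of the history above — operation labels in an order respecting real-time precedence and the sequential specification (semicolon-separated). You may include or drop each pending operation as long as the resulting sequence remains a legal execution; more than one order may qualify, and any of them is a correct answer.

step 1: op1 take() → empty — queue <>
step 2: op2 put(44) — queue <44>
step 3: op3 take() → 44 — queue <>
step 4: op4 take() (pending, included) — queue <>
step 5: op5 take() → empty — queue <>
step 6: op6 take() → empty — queue <>
step 7: op7 put(41) — queue <41>
step 8: op8 put(80) — queue <41,80>

op1; op2; op3; op4; op5; op6; op7; op8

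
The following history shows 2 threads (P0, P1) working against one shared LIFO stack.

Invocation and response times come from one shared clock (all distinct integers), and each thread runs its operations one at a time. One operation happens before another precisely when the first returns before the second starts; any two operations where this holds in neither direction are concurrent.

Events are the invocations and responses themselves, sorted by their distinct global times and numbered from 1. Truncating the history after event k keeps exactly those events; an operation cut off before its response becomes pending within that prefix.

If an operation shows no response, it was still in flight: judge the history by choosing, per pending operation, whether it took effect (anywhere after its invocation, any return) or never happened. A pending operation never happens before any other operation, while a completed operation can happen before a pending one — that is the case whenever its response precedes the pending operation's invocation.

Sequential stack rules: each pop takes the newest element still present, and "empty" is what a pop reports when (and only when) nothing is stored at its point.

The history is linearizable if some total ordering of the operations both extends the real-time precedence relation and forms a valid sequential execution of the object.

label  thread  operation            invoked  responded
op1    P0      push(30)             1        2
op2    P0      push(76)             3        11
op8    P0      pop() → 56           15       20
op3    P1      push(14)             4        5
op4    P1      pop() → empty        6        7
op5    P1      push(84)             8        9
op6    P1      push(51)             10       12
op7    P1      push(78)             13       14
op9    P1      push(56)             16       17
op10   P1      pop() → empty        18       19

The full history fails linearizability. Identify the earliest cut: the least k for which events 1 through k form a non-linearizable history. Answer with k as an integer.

one valid order for events 1..6 is op1, op2, op3:
step 1: op1 push(30) — stack <30>
step 2: op2 push(76) (pending, included) — stack <30,76>
step 3: op3 push(14) — stack <30,76,14>
event 7 — op4's response, time 7 — after it, nothing linearizes
no completion choice of the 1 pending operation (op2) rescues it — every subset was tried
for example op1, op3, op4 (pending dropped) fails at step 3: op4 pop() → empty is not legal there

7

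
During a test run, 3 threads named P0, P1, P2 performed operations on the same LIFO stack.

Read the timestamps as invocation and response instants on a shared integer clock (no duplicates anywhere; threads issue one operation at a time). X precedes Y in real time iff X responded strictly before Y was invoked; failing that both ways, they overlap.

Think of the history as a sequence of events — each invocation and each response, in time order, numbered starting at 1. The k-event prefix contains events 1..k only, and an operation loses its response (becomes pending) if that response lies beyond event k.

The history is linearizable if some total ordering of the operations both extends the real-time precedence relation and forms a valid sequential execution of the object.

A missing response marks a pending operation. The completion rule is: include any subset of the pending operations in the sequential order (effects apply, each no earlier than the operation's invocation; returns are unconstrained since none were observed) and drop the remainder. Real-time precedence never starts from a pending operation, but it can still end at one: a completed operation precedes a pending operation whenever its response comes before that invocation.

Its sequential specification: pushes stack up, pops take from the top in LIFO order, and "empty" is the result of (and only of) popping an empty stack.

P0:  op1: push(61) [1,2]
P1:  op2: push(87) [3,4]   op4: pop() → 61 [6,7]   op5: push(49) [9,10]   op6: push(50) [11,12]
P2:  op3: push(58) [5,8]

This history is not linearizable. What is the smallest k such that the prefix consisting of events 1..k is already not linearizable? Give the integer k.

7

events 1..6 are linearizable; a witness order is op1, op2:
step 1: op1 push(61) — stack <61>
step 2: op2 push(87) — stack <61,87>
adding event 7 (op4 responds at 7) leaves no legal real-time order
completion choices over the 1 pending operation (op3) were checked; none helps
sample order op1, op2, op4 (pending dropped) stalls at step 3 — op4 pop() → 61 has no legal effect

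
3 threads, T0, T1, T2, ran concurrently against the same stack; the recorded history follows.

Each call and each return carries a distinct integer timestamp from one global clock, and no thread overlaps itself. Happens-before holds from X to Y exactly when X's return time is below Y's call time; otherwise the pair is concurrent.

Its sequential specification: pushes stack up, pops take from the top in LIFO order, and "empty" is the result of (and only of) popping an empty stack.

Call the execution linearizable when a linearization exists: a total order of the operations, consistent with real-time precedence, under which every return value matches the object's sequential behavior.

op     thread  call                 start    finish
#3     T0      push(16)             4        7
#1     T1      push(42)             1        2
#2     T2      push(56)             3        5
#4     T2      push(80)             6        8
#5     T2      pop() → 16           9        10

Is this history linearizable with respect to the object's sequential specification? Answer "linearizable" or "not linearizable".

a witness: #1, #2, #4, #3, #5
1. #1 push(42), leaving stack <42>
2. #2 push(56), leaving stack <42,56>
3. #4 push(80), leaving stack <42,56,80>
4. #3 push(16), leaving stack <42,56,80,16>
5. #5 pop() → 16, leaving stack <42,56,80>

linearizable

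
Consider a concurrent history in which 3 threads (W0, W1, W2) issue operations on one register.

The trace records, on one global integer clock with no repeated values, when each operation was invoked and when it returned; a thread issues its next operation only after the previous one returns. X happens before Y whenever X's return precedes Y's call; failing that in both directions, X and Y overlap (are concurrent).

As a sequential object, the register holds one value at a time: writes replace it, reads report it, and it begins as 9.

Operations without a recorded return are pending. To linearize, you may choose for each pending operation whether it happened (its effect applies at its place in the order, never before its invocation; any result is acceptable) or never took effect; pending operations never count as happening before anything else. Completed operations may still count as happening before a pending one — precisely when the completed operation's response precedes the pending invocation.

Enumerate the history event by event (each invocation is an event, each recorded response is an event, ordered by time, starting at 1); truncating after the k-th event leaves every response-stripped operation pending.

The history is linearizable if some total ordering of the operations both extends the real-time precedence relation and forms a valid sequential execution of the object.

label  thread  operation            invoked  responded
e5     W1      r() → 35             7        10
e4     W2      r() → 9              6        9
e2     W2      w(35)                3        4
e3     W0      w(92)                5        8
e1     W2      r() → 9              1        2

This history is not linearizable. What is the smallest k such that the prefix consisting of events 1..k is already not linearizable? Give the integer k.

9

events 1..8 are linearizable; a witness order is e1, e2, e3:
after step 1 (e1 r() → 9): value 9
after step 2 (e2 w(35)): value 35
after step 3 (e3 w(92)): value 92
include event 9 — e4 responding at 9 — and every candidate order breaks
include/drop combinations of the 1 pending operation (e5) were all tried; none helps
for example e1, e2, e3, e4 (pending dropped) fails at step 4: e4 r() → 9 is not legal there
for example e1, e2, e4, e3 (pending dropped) fails at step 3: e4 r() → 9 is not legal there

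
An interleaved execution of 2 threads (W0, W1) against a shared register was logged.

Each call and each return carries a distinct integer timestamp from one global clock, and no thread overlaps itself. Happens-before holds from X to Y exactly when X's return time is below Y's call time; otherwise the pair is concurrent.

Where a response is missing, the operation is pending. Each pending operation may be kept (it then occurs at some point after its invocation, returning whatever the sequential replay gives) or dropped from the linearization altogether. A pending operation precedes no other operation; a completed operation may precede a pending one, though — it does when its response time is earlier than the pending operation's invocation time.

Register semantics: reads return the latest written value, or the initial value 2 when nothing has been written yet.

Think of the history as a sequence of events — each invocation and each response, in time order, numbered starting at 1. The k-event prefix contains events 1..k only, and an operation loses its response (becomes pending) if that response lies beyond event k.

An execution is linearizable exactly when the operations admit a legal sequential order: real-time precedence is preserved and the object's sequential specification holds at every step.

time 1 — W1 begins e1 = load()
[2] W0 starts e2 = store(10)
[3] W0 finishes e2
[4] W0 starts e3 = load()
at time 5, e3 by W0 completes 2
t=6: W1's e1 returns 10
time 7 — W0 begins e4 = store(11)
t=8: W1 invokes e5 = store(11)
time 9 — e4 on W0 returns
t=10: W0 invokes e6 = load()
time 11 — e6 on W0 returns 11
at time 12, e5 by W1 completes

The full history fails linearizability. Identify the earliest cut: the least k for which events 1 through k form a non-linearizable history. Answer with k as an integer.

a valid linearization of events 1..4 exists, for instance e1, e2:
step 1: e1 load() (pending, included) — value 2
step 2: e2 store(10) — value 10
with event 5 included (e3 responding at time 5), all real-time-consistent orders fail
no completion choice of the 1 pending operation (e1) rescues it — every subset was tried
one such order, e2, e3 (pending dropped), breaks at step 2 where e3 load() → 2 is illegal

5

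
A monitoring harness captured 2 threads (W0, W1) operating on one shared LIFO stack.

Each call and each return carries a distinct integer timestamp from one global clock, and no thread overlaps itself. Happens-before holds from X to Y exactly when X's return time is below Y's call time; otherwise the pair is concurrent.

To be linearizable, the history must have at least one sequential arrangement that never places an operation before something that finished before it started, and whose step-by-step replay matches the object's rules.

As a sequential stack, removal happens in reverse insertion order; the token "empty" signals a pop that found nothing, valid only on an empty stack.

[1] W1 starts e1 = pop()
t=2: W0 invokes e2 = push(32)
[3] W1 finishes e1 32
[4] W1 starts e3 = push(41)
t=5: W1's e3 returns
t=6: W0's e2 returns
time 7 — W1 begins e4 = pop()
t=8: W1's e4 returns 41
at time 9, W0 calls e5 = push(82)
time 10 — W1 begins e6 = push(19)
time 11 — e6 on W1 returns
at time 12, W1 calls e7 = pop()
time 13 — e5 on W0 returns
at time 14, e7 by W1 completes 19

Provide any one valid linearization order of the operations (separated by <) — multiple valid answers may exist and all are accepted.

e2 < e1 < e3 < e4 < e5 < e6 < e7

step 1: e2 push(32) — stack <32>
step 2: e1 pop() → 32 — stack <>
step 3: e3 push(41) — stack <41>
step 4: e4 pop() → 41 — stack <>
step 5: e5 push(82) — stack <82>
step 6: e6 push(19) — stack <82,19>
step 7: e7 pop() → 19 — stack <82>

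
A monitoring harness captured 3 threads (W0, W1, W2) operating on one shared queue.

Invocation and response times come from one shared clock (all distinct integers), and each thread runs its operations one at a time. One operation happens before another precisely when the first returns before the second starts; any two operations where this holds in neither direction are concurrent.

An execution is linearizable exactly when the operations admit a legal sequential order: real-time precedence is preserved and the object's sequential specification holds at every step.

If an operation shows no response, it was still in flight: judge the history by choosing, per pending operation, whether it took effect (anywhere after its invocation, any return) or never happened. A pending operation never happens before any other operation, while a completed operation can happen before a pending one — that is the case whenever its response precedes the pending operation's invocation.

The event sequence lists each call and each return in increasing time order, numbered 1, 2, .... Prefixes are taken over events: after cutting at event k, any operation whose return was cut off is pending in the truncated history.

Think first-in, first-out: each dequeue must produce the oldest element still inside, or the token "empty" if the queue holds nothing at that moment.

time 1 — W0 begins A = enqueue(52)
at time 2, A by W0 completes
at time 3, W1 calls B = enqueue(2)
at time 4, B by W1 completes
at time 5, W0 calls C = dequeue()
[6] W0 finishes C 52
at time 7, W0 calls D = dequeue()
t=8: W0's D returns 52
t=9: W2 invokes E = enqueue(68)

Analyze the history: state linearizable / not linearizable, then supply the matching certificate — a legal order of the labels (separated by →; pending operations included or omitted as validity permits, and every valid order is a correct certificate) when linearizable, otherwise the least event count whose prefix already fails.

the violation lands at event 8, D's response at time 8: events 1..7 linearize, events 1..8 do not
exactly one order of the 4 completed ops respects real time; the queue replay fails
e.g. A, B, C, D: illegal at step 4, since D dequeue() → 52 cannot apply there

not linearizable — minimal violating prefix: 8 events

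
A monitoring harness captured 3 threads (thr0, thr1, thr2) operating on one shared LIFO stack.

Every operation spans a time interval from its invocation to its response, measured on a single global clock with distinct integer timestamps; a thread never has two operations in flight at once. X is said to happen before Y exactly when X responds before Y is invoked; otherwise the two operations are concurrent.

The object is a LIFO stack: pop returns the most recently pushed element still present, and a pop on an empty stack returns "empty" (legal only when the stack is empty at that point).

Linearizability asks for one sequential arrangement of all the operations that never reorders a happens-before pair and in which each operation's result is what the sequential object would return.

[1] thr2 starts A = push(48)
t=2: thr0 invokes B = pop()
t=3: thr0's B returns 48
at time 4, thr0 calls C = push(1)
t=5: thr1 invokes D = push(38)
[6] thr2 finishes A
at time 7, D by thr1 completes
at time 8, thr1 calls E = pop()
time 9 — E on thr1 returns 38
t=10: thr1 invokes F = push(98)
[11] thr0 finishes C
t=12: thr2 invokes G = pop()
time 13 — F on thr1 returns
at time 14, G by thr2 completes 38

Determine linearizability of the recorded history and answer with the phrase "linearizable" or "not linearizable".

the violation lands at event 14, G's response at time 14: events 1..13 linearize, events 1..14 do not
every one of the 25 real-time-consistent orders over 7 completed LIFO stack ops fails the sequential spec
one such order, A, B, C, D, E, F, G, breaks at step 7 where G pop() → 38 is illegal
one such order, A, B, C, D, E, G, F, breaks at step 6 where G pop() → 38 is illegal

not linearizable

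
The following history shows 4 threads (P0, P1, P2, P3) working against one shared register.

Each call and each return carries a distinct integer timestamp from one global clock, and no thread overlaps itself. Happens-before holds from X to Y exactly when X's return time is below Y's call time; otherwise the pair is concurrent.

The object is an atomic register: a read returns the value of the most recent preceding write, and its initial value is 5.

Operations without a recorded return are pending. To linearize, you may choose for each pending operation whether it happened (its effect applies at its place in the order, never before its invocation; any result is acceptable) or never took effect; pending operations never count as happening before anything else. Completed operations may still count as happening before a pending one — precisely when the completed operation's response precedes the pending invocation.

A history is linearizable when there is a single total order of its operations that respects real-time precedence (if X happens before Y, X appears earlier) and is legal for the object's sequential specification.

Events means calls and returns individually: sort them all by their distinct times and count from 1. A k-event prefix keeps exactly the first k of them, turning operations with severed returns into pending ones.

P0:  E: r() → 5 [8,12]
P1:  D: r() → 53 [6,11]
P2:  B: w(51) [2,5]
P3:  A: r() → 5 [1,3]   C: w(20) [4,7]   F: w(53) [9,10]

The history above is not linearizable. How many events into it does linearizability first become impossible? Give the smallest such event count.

12

events 1..11 are still linearizable — one witness is A, B, C, E, F, D:
step 1: A r() → 5 — value 5
step 2: B w(51) — value 51
step 3: C w(20) — value 20
step 4: E r() (pending, included) — value 20
step 5: F w(53) — value 53
step 6: D r() → 53 — value 53
event 12 — E's response, time 12 — after it, nothing linearizes
for example A, B, C, D, E, F fails at step 4: D r() → 53 is not legal there
for example A, B, C, D, F, E fails at step 4: D r() → 53 is not legal there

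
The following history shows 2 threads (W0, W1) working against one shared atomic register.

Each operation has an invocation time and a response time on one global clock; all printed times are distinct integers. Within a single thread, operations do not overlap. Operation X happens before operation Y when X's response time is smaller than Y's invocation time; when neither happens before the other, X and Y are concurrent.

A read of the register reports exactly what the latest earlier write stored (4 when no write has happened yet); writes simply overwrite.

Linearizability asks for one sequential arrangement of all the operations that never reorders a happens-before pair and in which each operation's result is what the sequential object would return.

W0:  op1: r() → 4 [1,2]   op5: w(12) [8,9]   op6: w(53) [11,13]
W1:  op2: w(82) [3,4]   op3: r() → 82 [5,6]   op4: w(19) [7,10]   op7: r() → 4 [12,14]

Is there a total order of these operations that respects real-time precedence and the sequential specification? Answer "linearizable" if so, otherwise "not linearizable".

prefix check: 1..13 passes, 1..14 fails once op7's time-14 response joins
real-time-consistent orders of the 7 completed operations: 4 — all fail the atomic register replay
for example op1, op2, op3, op4, op5, op6, op7 fails at step 7: op7 r() → 4 is not legal there
for example op1, op2, op3, op4, op5, op7, op6 fails at step 6: op7 r() → 4 is not legal there

not linearizable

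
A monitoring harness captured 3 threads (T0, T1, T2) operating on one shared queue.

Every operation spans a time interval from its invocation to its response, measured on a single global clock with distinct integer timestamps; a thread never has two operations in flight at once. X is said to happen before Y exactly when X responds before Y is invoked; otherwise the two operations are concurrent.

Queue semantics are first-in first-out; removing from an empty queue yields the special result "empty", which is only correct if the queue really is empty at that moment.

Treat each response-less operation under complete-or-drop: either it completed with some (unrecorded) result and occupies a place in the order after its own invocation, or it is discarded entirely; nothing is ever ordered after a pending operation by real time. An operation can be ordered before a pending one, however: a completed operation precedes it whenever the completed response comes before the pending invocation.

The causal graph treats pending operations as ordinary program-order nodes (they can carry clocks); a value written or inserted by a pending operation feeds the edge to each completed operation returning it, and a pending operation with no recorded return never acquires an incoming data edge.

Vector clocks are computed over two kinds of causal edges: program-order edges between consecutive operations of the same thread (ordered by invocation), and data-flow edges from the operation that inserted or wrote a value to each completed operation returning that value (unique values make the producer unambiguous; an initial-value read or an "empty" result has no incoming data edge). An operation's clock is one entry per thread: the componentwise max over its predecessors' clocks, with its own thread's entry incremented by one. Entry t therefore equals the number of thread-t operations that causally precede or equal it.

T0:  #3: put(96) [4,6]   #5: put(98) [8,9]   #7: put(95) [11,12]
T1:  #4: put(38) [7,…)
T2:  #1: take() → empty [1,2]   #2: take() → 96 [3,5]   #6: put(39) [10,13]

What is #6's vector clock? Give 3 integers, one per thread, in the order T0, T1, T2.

(1, 0, 3)

no predecessors for #1 (invoked 1): T2 increments from zero → (0, 0, 1)
no predecessors for #4 (invoked 7): T1 increments from zero → (0, 1, 0)
no predecessors for #3 (invoked 4): T0 increments from zero → (1, 0, 0)
merge at #5 (invoked 8): VC(#3)=(1, 0, 0), own-thread bump on T0 → (2, 0, 0)
merge at #2 (invoked 3): VC(#1)=(0, 0, 1), VC(#3)=(1, 0, 0), own-thread bump on T2 → (1, 0, 2)
merge at #7 (invoked 11): VC(#5)=(2, 0, 0), own-thread bump on T0 → (3, 0, 0)
merge at #6 (invoked 10): VC(#2)=(1, 0, 2), own-thread bump on T2 → (1, 0, 3)
target: VC(#6) = (1, 0, 3)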